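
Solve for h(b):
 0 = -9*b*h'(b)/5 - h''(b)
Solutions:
 h(b) = C1 + C2*erf(3*sqrt(10)*b/10)


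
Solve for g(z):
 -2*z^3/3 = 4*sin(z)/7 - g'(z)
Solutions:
 g(z) = C1 + z^4/6 - 4*cos(z)/7


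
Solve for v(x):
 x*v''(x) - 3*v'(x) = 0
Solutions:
 v(x) = C1 + C2*x^4


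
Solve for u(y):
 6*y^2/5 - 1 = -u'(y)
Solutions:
 u(y) = C1 - 2*y^3/5 + y


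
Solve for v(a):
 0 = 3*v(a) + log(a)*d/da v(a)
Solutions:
 v(a) = C1*exp(-3*li(a))


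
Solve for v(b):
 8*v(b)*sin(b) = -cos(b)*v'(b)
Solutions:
 v(b) = C1*cos(b)^8


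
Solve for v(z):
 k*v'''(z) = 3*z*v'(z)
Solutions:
 v(z) = C1 + Integral(C2*airyai(3^(1/3)*z*(1/k)^(1/3)) + C3*airybi(3^(1/3)*z*(1/k)^(1/3)), z)


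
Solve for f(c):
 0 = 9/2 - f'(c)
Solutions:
 f(c) = C1 + 9*c/2


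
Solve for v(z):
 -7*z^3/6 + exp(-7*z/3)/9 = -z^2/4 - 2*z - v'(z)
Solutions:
 v(z) = C1 + 7*z^4/24 - z^3/12 - z^2 + exp(-7*z/3)/21


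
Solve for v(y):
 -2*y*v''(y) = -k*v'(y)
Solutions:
 v(y) = C1 + y^(re(k)/2 + 1)*(C2*sin(log(y)*Abs(im(k))/2) + C3*cos(log(y)*im(k)/2))


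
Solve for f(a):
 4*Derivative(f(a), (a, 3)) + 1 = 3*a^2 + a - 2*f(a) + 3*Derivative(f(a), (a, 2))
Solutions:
 f(a) = C1*exp(a*((4*sqrt(14) + 15)^(-1/3) + 2 + (4*sqrt(14) + 15)^(1/3))/8)*sin(sqrt(3)*a*(-(4*sqrt(14) + 15)^(1/3) + (4*sqrt(14) + 15)^(-1/3))/8) + C2*exp(a*((4*sqrt(14) + 15)^(-1/3) + 2 + (4*sqrt(14) + 15)^(1/3))/8)*cos(sqrt(3)*a*(-(4*sqrt(14) + 15)^(1/3) + (4*sqrt(14) + 15)^(-1/3))/8) + C3*exp(a*(-(4*sqrt(14) + 15)^(1/3) - 1/(4*sqrt(14) + 15)^(1/3) + 1)/4) + 3*a^2/2 + a/2 + 4


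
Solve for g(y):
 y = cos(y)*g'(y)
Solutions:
 g(y) = C1 + Integral(y/cos(y), y)


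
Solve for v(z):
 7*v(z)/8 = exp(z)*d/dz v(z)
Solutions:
 v(z) = C1*exp(-7*exp(-z)/8)


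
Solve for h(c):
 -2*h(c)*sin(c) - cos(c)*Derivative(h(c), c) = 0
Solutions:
 h(c) = C1*cos(c)^2


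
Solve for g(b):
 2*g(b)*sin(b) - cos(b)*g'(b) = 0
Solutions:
 g(b) = C1/cos(b)^2


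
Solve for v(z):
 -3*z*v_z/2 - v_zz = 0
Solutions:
 v(z) = C1 + C2*erf(sqrt(3)*z/2)


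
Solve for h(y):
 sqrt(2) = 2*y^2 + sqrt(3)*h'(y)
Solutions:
 h(y) = C1 - 2*sqrt(3)*y^3/9 + sqrt(6)*y/3


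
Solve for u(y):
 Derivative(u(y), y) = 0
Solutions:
 u(y) = C1


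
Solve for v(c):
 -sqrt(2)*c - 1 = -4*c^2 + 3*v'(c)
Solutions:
 v(c) = C1 + 4*c^3/9 - sqrt(2)*c^2/6 - c/3


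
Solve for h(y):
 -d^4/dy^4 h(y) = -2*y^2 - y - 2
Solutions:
 h(y) = C1 + C2*y + C3*y^2 + C4*y^3 + y^6/180 + y^5/120 + y^4/12


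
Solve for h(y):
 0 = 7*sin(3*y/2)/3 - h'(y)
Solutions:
 h(y) = C1 - 14*cos(3*y/2)/9


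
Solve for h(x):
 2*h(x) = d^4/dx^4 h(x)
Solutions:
 h(x) = C1*exp(-2^(1/4)*x) + C2*exp(2^(1/4)*x) + C3*sin(2^(1/4)*x) + C4*cos(2^(1/4)*x)


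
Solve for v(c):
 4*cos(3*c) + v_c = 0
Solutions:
 v(c) = C1 - 4*sin(3*c)/3


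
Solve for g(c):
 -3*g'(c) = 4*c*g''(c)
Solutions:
 g(c) = C1 + C2*c^(1/4)


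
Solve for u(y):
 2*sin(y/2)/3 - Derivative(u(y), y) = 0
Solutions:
 u(y) = C1 - 4*cos(y/2)/3


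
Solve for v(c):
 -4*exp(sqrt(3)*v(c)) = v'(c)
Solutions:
 v(c) = sqrt(3)*(2*log(1/(C1 + 4*c)) - log(3))/6


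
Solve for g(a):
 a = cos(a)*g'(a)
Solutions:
 g(a) = C1 + Integral(a/cos(a), a)


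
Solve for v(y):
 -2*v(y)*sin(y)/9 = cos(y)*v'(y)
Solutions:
 v(y) = C1*cos(y)^(2/9)


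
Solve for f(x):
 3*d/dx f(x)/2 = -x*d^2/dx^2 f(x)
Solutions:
 f(x) = C1 + C2/sqrt(x)


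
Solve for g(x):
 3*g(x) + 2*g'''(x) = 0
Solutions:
 g(x) = C3*exp(-2^(2/3)*3^(1/3)*x/2) + (C1*sin(2^(2/3)*3^(5/6)*x/4) + C2*cos(2^(2/3)*3^(5/6)*x/4))*exp(2^(2/3)*3^(1/3)*x/4)


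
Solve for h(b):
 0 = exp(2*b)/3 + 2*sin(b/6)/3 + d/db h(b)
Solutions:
 h(b) = C1 - exp(2*b)/6 + 4*cos(b/6)


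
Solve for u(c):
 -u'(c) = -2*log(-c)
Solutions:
 u(c) = C1 + 2*c*log(-c) - 2*c


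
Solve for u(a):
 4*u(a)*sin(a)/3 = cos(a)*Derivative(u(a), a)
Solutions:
 u(a) = C1/cos(a)^(4/3)


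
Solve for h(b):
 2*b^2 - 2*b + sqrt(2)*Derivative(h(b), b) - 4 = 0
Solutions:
 h(b) = C1 - sqrt(2)*b^3/3 + sqrt(2)*b^2/2 + 2*sqrt(2)*b


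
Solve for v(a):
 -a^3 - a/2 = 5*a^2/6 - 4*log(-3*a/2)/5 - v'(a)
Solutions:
 v(a) = C1 + a^4/4 + 5*a^3/18 + a^2/4 - 4*a*log(-a)/5 + 4*a*(-log(3) + log(2) + 1)/5


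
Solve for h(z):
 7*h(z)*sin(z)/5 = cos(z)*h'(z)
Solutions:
 h(z) = C1/cos(z)^(7/5)


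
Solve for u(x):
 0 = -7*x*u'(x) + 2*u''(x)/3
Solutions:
 u(x) = C1 + C2*erfi(sqrt(21)*x/2)


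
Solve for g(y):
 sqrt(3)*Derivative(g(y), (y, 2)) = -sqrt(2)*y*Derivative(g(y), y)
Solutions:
 g(y) = C1 + C2*erf(6^(3/4)*y/6)


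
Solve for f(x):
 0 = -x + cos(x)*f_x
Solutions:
 f(x) = C1 + Integral(x/cos(x), x)


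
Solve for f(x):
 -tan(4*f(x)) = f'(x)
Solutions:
 f(x) = -asin(C1*exp(-4*x))/4 + pi/4
 f(x) = asin(C1*exp(-4*x))/4


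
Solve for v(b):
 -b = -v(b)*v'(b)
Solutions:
 v(b) = -sqrt(C1 + b^2)
 v(b) = sqrt(C1 + b^2)


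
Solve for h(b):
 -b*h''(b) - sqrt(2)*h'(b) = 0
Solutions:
 h(b) = C1 + C2*b^(1 - sqrt(2))


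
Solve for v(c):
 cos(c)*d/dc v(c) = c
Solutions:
 v(c) = C1 + Integral(c/cos(c), c)


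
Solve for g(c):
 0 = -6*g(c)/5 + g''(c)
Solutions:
 g(c) = C1*exp(-sqrt(30)*c/5) + C2*exp(sqrt(30)*c/5)


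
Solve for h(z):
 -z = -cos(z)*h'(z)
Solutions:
 h(z) = C1 + Integral(z/cos(z), z)


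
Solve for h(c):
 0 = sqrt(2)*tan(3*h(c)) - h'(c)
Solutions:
 h(c) = -asin(C1*exp(3*sqrt(2)*c))/3 + pi/3
 h(c) = asin(C1*exp(3*sqrt(2)*c))/3


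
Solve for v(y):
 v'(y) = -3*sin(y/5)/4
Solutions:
 v(y) = C1 + 15*cos(y/5)/4


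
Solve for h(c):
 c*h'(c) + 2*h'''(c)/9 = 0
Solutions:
 h(c) = C1 + Integral(C2*airyai(-6^(2/3)*c/2) + C3*airybi(-6^(2/3)*c/2), c)


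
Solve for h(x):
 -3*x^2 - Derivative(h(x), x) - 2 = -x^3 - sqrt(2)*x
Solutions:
 h(x) = C1 + x^4/4 - x^3 + sqrt(2)*x^2/2 - 2*x


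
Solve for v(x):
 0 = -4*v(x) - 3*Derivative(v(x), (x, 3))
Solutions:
 v(x) = C3*exp(-6^(2/3)*x/3) + (C1*sin(2^(2/3)*3^(1/6)*x/2) + C2*cos(2^(2/3)*3^(1/6)*x/2))*exp(6^(2/3)*x/6)


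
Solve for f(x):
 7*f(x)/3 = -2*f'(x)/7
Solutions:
 f(x) = C1*exp(-49*x/6)


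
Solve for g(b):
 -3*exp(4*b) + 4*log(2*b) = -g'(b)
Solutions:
 g(b) = C1 - 4*b*log(b) + 4*b*(1 - log(2)) + 3*exp(4*b)/4


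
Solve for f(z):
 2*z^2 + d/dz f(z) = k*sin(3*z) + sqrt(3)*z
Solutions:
 f(z) = C1 - k*cos(3*z)/3 - 2*z^3/3 + sqrt(3)*z^2/2


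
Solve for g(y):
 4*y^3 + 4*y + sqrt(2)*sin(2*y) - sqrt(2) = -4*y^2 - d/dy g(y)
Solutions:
 g(y) = C1 - y^4 - 4*y^3/3 - 2*y^2 + sqrt(2)*y + sqrt(2)*cos(2*y)/2


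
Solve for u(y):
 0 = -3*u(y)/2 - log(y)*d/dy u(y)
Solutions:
 u(y) = C1*exp(-3*li(y)/2)


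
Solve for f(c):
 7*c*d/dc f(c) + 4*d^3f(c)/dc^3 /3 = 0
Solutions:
 f(c) = C1 + Integral(C2*airyai(-42^(1/3)*c/2) + C3*airybi(-42^(1/3)*c/2), c)


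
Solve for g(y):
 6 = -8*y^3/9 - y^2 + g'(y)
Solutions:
 g(y) = C1 + 2*y^4/9 + y^3/3 + 6*y


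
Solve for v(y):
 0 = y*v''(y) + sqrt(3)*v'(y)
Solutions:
 v(y) = C1 + C2*y^(1 - sqrt(3))


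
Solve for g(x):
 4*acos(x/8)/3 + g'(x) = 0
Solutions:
 g(x) = C1 - 4*x*acos(x/8)/3 + 4*sqrt(64 - x^2)/3


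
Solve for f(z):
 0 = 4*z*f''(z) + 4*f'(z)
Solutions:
 f(z) = C1 + C2*log(z)


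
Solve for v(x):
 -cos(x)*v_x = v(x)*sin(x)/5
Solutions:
 v(x) = C1*cos(x)^(1/5)


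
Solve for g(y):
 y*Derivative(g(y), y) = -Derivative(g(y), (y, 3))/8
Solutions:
 g(y) = C1 + Integral(C2*airyai(-2*y) + C3*airybi(-2*y), y)


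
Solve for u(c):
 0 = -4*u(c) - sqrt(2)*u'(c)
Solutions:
 u(c) = C1*exp(-2*sqrt(2)*c)


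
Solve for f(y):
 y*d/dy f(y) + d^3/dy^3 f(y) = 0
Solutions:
 f(y) = C1 + Integral(C2*airyai(-y) + C3*airybi(-y), y)


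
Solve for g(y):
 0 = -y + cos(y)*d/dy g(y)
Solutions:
 g(y) = C1 + Integral(y/cos(y), y)


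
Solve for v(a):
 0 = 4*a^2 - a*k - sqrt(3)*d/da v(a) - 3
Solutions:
 v(a) = C1 + 4*sqrt(3)*a^3/9 - sqrt(3)*a^2*k/6 - sqrt(3)*a


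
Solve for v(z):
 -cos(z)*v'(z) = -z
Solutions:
 v(z) = C1 + Integral(z/cos(z), z)


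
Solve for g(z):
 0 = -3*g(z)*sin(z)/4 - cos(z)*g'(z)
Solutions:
 g(z) = C1*cos(z)^(3/4)


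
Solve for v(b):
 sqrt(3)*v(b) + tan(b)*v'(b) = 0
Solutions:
 v(b) = C1/sin(b)^(sqrt(3))


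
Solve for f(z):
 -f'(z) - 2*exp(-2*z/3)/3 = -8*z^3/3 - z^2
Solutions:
 f(z) = C1 + 2*z^4/3 + z^3/3 + exp(-2*z/3)


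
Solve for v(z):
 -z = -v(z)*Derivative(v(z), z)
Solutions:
 v(z) = -sqrt(C1 + z^2)
 v(z) = sqrt(C1 + z^2)


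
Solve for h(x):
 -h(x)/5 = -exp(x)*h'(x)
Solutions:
 h(x) = C1*exp(-exp(-x)/5)


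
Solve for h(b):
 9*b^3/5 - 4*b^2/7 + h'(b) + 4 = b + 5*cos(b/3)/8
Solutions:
 h(b) = C1 - 9*b^4/20 + 4*b^3/21 + b^2/2 - 4*b + 15*sin(b/3)/8


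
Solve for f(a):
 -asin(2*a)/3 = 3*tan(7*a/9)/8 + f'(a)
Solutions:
 f(a) = C1 - a*asin(2*a)/3 - sqrt(1 - 4*a^2)/6 + 27*log(cos(7*a/9))/56


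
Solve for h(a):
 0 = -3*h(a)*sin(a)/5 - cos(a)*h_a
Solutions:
 h(a) = C1*cos(a)^(3/5)


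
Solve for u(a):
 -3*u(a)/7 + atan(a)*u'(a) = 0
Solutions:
 u(a) = C1*exp(3*Integral(1/atan(a), a)/7)


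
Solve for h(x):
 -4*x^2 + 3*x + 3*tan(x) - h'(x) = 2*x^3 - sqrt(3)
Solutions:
 h(x) = C1 - x^4/2 - 4*x^3/3 + 3*x^2/2 + sqrt(3)*x - 3*log(cos(x))


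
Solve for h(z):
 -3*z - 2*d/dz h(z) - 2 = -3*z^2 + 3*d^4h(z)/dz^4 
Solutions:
 h(z) = C1 + C4*exp(-2^(1/3)*3^(2/3)*z/3) + z^3/2 - 3*z^2/4 - z + (C2*sin(2^(1/3)*3^(1/6)*z/2) + C3*cos(2^(1/3)*3^(1/6)*z/2))*exp(2^(1/3)*3^(2/3)*z/6)


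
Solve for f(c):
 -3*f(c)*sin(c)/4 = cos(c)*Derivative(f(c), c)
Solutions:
 f(c) = C1*cos(c)^(3/4)


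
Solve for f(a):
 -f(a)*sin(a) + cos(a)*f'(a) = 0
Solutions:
 f(a) = C1/cos(a)


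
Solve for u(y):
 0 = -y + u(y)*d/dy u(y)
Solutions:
 u(y) = -sqrt(C1 + y^2)
 u(y) = sqrt(C1 + y^2)


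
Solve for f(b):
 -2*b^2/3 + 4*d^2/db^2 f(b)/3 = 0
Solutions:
 f(b) = C1 + C2*b + b^4/24


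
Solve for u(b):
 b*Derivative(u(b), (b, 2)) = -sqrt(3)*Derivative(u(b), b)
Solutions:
 u(b) = C1 + C2*b^(1 - sqrt(3))


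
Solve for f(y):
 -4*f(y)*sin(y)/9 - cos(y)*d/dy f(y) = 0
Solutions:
 f(y) = C1*cos(y)^(4/9)


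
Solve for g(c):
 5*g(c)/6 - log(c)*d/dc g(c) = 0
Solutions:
 g(c) = C1*exp(5*li(c)/6)


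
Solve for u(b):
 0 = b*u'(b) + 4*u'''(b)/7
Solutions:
 u(b) = C1 + Integral(C2*airyai(-14^(1/3)*b/2) + C3*airybi(-14^(1/3)*b/2), b)


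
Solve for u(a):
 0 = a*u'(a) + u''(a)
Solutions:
 u(a) = C1 + C2*erf(sqrt(2)*a/2)


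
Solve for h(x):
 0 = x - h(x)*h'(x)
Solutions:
 h(x) = -sqrt(C1 + x^2)
 h(x) = sqrt(C1 + x^2)


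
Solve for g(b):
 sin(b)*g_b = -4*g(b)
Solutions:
 g(b) = C1*(cos(b)^2 + 2*cos(b) + 1)/(cos(b)^2 - 2*cos(b) + 1)


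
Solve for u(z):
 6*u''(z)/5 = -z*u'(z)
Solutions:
 u(z) = C1 + C2*erf(sqrt(15)*z/6)


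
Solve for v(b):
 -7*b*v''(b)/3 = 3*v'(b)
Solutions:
 v(b) = C1 + C2/b^(2/7)


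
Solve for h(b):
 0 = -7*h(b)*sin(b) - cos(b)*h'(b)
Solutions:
 h(b) = C1*cos(b)^7


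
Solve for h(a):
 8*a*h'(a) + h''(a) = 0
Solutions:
 h(a) = C1 + C2*erf(2*a)


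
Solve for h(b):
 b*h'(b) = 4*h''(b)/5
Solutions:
 h(b) = C1 + C2*erfi(sqrt(10)*b/4)


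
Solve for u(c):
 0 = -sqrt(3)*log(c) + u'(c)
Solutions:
 u(c) = C1 + sqrt(3)*c*log(c) - sqrt(3)*c


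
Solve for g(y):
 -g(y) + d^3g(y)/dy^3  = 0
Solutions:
 g(y) = C3*exp(y) + (C1*sin(sqrt(3)*y/2) + C2*cos(sqrt(3)*y/2))*exp(-y/2)


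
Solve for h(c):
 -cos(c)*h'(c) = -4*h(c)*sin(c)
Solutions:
 h(c) = C1/cos(c)^4


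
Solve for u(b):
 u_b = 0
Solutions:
 u(b) = C1


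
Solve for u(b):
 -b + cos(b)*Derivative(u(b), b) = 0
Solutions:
 u(b) = C1 + Integral(b/cos(b), b)


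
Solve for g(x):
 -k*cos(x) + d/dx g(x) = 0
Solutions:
 g(x) = C1 + k*sin(x)


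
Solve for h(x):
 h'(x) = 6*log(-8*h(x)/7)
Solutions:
 -Integral(1/(log(-_y) - log(7) + 3*log(2)), (_y, h(x)))/6 = C1 - x


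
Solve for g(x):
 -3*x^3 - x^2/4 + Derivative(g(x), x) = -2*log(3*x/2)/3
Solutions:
 g(x) = C1 + 3*x^4/4 + x^3/12 - 2*x*log(x)/3 - 2*x*log(3)/3 + 2*x*log(2)/3 + 2*x/3


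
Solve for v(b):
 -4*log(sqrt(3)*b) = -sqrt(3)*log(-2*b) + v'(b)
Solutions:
 v(b) = C1 - b*(4 - sqrt(3))*log(b) + b*(-2*log(3) - sqrt(3) + sqrt(3)*log(2) + 4 + sqrt(3)*I*pi)


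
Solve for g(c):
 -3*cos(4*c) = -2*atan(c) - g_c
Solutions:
 g(c) = C1 - 2*c*atan(c) + log(c^2 + 1) + 3*sin(4*c)/4


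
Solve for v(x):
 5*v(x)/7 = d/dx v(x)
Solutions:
 v(x) = C1*exp(5*x/7)


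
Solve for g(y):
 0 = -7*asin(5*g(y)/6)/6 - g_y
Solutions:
 Integral(1/asin(5*_y/6), (_y, g(y))) = C1 - 7*y/6


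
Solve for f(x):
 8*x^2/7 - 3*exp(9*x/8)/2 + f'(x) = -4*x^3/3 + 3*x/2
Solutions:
 f(x) = C1 - x^4/3 - 8*x^3/21 + 3*x^2/4 + 4*exp(9*x/8)/3


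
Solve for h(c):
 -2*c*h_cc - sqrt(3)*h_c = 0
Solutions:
 h(c) = C1 + C2*c^(1 - sqrt(3)/2)


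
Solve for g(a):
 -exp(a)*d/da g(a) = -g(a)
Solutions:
 g(a) = C1*exp(-exp(-a))


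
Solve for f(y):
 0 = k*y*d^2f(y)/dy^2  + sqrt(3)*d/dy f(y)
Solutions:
 f(y) = C1 + y^(((re(k) - sqrt(3))*re(k) + im(k)^2)/(re(k)^2 + im(k)^2))*(C2*sin(sqrt(3)*log(y)*Abs(im(k))/(re(k)^2 + im(k)^2)) + C3*cos(sqrt(3)*log(y)*im(k)/(re(k)^2 + im(k)^2)))


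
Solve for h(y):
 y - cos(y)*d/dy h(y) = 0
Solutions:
 h(y) = C1 + Integral(y/cos(y), y)


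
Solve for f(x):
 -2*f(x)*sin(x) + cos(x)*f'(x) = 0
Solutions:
 f(x) = C1/cos(x)^2


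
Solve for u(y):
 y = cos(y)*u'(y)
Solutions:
 u(y) = C1 + Integral(y/cos(y), y)


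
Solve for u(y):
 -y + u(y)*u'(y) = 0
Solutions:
 u(y) = -sqrt(C1 + y^2)
 u(y) = sqrt(C1 + y^2)


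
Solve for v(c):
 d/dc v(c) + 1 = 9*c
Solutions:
 v(c) = C1 + 9*c^2/2 - c


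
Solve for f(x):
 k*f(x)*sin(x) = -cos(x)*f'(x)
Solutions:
 f(x) = C1*exp(k*log(cos(x)))


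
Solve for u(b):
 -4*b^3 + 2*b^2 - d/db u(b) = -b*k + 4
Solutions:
 u(b) = C1 - b^4 + 2*b^3/3 + b^2*k/2 - 4*b


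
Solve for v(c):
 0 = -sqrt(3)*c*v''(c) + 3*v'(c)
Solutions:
 v(c) = C1 + C2*c^(1 + sqrt(3))


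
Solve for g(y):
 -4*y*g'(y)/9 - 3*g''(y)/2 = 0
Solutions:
 g(y) = C1 + C2*erf(2*sqrt(3)*y/9)


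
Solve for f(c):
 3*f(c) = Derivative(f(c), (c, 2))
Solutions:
 f(c) = C1*exp(-sqrt(3)*c) + C2*exp(sqrt(3)*c)


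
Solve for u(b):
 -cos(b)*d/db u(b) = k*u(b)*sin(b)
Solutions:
 u(b) = C1*exp(k*log(cos(b)))


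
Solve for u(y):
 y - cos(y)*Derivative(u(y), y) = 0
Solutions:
 u(y) = C1 + Integral(y/cos(y), y)


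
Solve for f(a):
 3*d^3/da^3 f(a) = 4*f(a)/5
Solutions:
 f(a) = C3*exp(30^(2/3)*a/15) + (C1*sin(10^(2/3)*3^(1/6)*a/10) + C2*cos(10^(2/3)*3^(1/6)*a/10))*exp(-30^(2/3)*a/30)


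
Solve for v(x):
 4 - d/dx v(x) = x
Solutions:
 v(x) = C1 - x^2/2 + 4*x


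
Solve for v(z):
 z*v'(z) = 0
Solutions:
 v(z) = C1


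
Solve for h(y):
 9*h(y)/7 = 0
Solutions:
 h(y) = 0


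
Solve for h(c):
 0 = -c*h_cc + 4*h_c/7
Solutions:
 h(c) = C1 + C2*c^(11/7)


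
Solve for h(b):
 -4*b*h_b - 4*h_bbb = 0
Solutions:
 h(b) = C1 + Integral(C2*airyai(-b) + C3*airybi(-b), b)


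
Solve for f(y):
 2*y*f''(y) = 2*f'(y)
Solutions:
 f(y) = C1 + C2*y^2


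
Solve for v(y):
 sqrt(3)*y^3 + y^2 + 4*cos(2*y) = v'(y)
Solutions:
 v(y) = C1 + sqrt(3)*y^4/4 + y^3/3 + 2*sin(2*y)


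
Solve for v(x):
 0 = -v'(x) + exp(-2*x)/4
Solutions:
 v(x) = C1 - exp(-2*x)/8


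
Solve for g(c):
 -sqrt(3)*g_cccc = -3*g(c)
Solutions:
 g(c) = C1*exp(-3^(1/8)*c) + C2*exp(3^(1/8)*c) + C3*sin(3^(1/8)*c) + C4*cos(3^(1/8)*c)


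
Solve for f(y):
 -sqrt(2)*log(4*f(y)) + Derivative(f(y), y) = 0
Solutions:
 -sqrt(2)*Integral(1/(log(_y) + 2*log(2)), (_y, f(y)))/2 = C1 - y


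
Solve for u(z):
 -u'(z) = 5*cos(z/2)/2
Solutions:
 u(z) = C1 - 5*sin(z/2)


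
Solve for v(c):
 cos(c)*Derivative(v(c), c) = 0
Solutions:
 v(c) = C1


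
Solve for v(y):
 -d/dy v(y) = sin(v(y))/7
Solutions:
 y/7 + log(cos(v(y)) - 1)/2 - log(cos(v(y)) + 1)/2 = C1


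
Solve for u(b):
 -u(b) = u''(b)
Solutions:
 u(b) = C1*sin(b) + C2*cos(b)


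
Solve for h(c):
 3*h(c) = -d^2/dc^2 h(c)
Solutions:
 h(c) = C1*sin(sqrt(3)*c) + C2*cos(sqrt(3)*c)


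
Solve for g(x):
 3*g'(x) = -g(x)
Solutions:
 g(x) = C1*exp(-x/3)


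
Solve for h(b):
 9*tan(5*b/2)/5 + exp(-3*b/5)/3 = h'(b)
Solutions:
 h(b) = C1 + 9*log(tan(5*b/2)^2 + 1)/25 - 5*exp(-3*b/5)/9


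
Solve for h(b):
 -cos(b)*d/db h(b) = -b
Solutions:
 h(b) = C1 + Integral(b/cos(b), b)


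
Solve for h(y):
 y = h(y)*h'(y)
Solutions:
 h(y) = -sqrt(C1 + y^2)
 h(y) = sqrt(C1 + y^2)


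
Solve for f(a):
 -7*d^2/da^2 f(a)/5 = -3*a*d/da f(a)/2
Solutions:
 f(a) = C1 + C2*erfi(sqrt(105)*a/14)


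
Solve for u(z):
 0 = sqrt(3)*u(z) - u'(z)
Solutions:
 u(z) = C1*exp(sqrt(3)*z)


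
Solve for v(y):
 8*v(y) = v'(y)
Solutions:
 v(y) = C1*exp(8*y)


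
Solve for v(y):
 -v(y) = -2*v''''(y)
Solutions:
 v(y) = C1*exp(-2^(3/4)*y/2) + C2*exp(2^(3/4)*y/2) + C3*sin(2^(3/4)*y/2) + C4*cos(2^(3/4)*y/2)


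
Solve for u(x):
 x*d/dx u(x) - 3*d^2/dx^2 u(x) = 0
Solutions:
 u(x) = C1 + C2*erfi(sqrt(6)*x/6)


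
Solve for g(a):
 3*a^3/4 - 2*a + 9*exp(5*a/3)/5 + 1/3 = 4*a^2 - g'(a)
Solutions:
 g(a) = C1 - 3*a^4/16 + 4*a^3/3 + a^2 - a/3 - 27*exp(5*a/3)/25


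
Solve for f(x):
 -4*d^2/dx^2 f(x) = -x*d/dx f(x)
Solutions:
 f(x) = C1 + C2*erfi(sqrt(2)*x/4)


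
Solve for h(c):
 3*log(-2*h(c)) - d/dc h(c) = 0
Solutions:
 -Integral(1/(log(-_y) + log(2)), (_y, h(c)))/3 = C1 - c


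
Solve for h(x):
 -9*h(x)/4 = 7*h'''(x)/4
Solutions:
 h(x) = C3*exp(-21^(2/3)*x/7) + (C1*sin(3*3^(1/6)*7^(2/3)*x/14) + C2*cos(3*3^(1/6)*7^(2/3)*x/14))*exp(21^(2/3)*x/14)


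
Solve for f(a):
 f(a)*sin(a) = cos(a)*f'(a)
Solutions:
 f(a) = C1/cos(a)


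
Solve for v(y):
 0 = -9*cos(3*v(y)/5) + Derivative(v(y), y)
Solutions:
 -9*y - 5*log(sin(3*v(y)/5) - 1)/6 + 5*log(sin(3*v(y)/5) + 1)/6 = C1


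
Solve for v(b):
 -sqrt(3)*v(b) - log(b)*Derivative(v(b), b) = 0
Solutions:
 v(b) = C1*exp(-sqrt(3)*li(b))


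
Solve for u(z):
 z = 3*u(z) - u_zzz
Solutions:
 u(z) = C3*exp(3^(1/3)*z) + z/3 + (C1*sin(3^(5/6)*z/2) + C2*cos(3^(5/6)*z/2))*exp(-3^(1/3)*z/2)


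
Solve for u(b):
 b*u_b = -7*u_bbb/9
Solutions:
 u(b) = C1 + Integral(C2*airyai(-21^(2/3)*b/7) + C3*airybi(-21^(2/3)*b/7), b)


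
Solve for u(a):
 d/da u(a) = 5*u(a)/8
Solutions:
 u(a) = C1*exp(5*a/8)


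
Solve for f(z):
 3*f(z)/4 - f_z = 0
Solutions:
 f(z) = C1*exp(3*z/4)


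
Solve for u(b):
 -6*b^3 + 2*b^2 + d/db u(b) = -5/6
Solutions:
 u(b) = C1 + 3*b^4/2 - 2*b^3/3 - 5*b/6


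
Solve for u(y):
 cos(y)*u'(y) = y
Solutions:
 u(y) = C1 + Integral(y/cos(y), y)


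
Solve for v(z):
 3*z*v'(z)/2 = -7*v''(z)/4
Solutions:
 v(z) = C1 + C2*erf(sqrt(21)*z/7)


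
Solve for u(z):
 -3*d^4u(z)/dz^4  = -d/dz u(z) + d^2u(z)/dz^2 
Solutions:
 u(z) = C1 + C2*exp(-2^(1/3)*z*(-2/(9 + sqrt(85))^(1/3) + 2^(1/3)*(9 + sqrt(85))^(1/3))/12)*sin(2^(1/3)*sqrt(3)*z*(2/(9 + sqrt(85))^(1/3) + 2^(1/3)*(9 + sqrt(85))^(1/3))/12) + C3*exp(-2^(1/3)*z*(-2/(9 + sqrt(85))^(1/3) + 2^(1/3)*(9 + sqrt(85))^(1/3))/12)*cos(2^(1/3)*sqrt(3)*z*(2/(9 + sqrt(85))^(1/3) + 2^(1/3)*(9 + sqrt(85))^(1/3))/12) + C4*exp(2^(1/3)*z*(-2/(9 + sqrt(85))^(1/3) + 2^(1/3)*(9 + sqrt(85))^(1/3))/6)


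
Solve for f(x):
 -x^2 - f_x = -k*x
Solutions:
 f(x) = C1 + k*x^2/2 - x^3/3


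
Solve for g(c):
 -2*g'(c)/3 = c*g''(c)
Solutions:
 g(c) = C1 + C2*c^(1/3)


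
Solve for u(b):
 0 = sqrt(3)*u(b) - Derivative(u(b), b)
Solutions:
 u(b) = C1*exp(sqrt(3)*b)


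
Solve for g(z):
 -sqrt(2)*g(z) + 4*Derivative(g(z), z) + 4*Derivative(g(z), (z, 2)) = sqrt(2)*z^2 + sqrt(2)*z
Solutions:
 g(z) = C1*exp(z*(-1 + sqrt(1 + sqrt(2)))/2) + C2*exp(-z*(1 + sqrt(1 + sqrt(2)))/2) - z^2 - 4*sqrt(2)*z - z - 16 - 6*sqrt(2)


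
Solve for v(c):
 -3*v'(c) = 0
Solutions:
 v(c) = C1


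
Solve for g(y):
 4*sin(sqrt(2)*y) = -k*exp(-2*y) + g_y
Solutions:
 g(y) = C1 - k*exp(-2*y)/2 - 2*sqrt(2)*cos(sqrt(2)*y)


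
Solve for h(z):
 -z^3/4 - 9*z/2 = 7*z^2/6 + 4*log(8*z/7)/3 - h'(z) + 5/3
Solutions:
 h(z) = C1 + z^4/16 + 7*z^3/18 + 9*z^2/4 + 4*z*log(z)/3 - 4*z*log(7)/3 + z/3 + 4*z*log(2)


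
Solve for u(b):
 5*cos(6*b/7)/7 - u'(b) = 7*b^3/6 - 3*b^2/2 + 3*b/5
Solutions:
 u(b) = C1 - 7*b^4/24 + b^3/2 - 3*b^2/10 + 5*sin(6*b/7)/6


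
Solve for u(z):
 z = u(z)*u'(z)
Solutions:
 u(z) = -sqrt(C1 + z^2)
 u(z) = sqrt(C1 + z^2)


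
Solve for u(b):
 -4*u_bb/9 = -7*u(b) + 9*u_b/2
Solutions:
 u(b) = C1*exp(3*b*(-27 + sqrt(1177))/16) + C2*exp(-3*b*(27 + sqrt(1177))/16)


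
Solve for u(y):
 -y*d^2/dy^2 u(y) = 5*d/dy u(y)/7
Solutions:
 u(y) = C1 + C2*y^(2/7)


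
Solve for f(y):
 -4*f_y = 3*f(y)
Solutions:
 f(y) = C1*exp(-3*y/4)


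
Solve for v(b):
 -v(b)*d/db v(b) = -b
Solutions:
 v(b) = -sqrt(C1 + b^2)
 v(b) = sqrt(C1 + b^2)


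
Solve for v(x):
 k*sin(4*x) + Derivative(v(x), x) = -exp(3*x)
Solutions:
 v(x) = C1 + k*cos(4*x)/4 - exp(3*x)/3


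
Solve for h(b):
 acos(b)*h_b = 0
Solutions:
 h(b) = C1


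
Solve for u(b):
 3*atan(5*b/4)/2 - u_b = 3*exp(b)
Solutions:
 u(b) = C1 + 3*b*atan(5*b/4)/2 - 3*exp(b) - 3*log(25*b^2 + 16)/5


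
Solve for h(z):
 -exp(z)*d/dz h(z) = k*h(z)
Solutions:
 h(z) = C1*exp(k*exp(-z))


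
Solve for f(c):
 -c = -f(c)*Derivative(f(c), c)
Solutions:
 f(c) = -sqrt(C1 + c^2)
 f(c) = sqrt(C1 + c^2)


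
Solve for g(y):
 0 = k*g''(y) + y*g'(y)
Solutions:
 g(y) = C1 + C2*sqrt(k)*erf(sqrt(2)*y*sqrt(1/k)/2)


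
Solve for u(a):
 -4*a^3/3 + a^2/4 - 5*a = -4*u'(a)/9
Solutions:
 u(a) = C1 + 3*a^4/4 - 3*a^3/16 + 45*a^2/8


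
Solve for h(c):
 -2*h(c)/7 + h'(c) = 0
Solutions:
 h(c) = C1*exp(2*c/7)


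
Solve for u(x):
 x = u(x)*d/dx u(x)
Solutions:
 u(x) = -sqrt(C1 + x^2)
 u(x) = sqrt(C1 + x^2)


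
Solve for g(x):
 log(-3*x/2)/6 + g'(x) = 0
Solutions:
 g(x) = C1 - x*log(-x)/6 + x*(-log(3) + log(2) + 1)/6


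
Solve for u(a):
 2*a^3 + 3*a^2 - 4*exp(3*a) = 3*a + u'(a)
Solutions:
 u(a) = C1 + a^4/2 + a^3 - 3*a^2/2 - 4*exp(3*a)/3


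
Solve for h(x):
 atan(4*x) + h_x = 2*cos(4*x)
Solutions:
 h(x) = C1 - x*atan(4*x) + log(16*x^2 + 1)/8 + sin(4*x)/2


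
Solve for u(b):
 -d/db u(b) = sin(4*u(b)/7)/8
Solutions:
 b/8 + 7*log(cos(4*u(b)/7) - 1)/8 - 7*log(cos(4*u(b)/7) + 1)/8 = C1


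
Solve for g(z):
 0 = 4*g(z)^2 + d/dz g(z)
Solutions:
 g(z) = 1/(C1 + 4*z)


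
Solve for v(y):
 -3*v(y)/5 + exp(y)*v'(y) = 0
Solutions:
 v(y) = C1*exp(-3*exp(-y)/5)


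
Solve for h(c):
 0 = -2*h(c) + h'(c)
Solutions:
 h(c) = C1*exp(2*c)


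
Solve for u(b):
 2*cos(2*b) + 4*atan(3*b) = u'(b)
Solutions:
 u(b) = C1 + 4*b*atan(3*b) - 2*log(9*b^2 + 1)/3 + sin(2*b)


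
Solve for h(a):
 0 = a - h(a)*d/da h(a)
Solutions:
 h(a) = -sqrt(C1 + a^2)
 h(a) = sqrt(C1 + a^2)


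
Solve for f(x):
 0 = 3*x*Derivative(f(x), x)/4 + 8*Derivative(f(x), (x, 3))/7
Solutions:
 f(x) = C1 + Integral(C2*airyai(-42^(1/3)*x/4) + C3*airybi(-42^(1/3)*x/4), x)


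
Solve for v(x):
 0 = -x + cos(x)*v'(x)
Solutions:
 v(x) = C1 + Integral(x/cos(x), x)


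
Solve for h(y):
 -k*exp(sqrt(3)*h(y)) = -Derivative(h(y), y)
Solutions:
 h(y) = sqrt(3)*(2*log(-1/(C1 + k*y)) - log(3))/6


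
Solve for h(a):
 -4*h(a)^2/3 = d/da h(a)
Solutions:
 h(a) = 3/(C1 + 4*a)


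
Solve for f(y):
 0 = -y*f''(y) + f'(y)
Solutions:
 f(y) = C1 + C2*y^2


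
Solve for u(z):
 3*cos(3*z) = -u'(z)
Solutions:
 u(z) = C1 - sin(3*z)


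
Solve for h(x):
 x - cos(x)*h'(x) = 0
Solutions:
 h(x) = C1 + Integral(x/cos(x), x)


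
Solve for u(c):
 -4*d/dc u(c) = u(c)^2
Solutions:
 u(c) = 4/(C1 + c)


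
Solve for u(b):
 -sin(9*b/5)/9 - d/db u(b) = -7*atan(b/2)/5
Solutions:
 u(b) = C1 + 7*b*atan(b/2)/5 - 7*log(b^2 + 4)/5 + 5*cos(9*b/5)/81


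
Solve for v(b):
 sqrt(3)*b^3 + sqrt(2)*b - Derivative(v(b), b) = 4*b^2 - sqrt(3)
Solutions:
 v(b) = C1 + sqrt(3)*b^4/4 - 4*b^3/3 + sqrt(2)*b^2/2 + sqrt(3)*b


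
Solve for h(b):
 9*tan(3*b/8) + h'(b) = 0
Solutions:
 h(b) = C1 + 24*log(cos(3*b/8))


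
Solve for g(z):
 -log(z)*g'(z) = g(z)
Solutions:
 g(z) = C1*exp(-li(z))


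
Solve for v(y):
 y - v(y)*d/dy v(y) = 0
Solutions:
 v(y) = -sqrt(C1 + y^2)
 v(y) = sqrt(C1 + y^2)


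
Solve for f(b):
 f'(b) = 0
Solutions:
 f(b) = C1


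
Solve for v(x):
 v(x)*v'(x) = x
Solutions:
 v(x) = -sqrt(C1 + x^2)
 v(x) = sqrt(C1 + x^2)


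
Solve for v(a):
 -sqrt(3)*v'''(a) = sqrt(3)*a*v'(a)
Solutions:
 v(a) = C1 + Integral(C2*airyai(-a) + C3*airybi(-a), a)


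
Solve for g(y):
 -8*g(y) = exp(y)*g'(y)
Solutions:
 g(y) = C1*exp(8*exp(-y))


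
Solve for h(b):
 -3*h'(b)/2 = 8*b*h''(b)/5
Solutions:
 h(b) = C1 + C2*b^(1/16)


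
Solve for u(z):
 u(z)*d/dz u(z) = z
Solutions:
 u(z) = -sqrt(C1 + z^2)
 u(z) = sqrt(C1 + z^2)


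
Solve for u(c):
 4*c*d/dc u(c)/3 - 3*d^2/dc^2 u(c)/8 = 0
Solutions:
 u(c) = C1 + C2*erfi(4*c/3)


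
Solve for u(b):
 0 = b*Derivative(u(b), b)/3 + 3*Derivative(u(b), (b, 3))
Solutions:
 u(b) = C1 + Integral(C2*airyai(-3^(1/3)*b/3) + C3*airybi(-3^(1/3)*b/3), b)


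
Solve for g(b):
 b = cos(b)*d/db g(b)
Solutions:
 g(b) = C1 + Integral(b/cos(b), b)


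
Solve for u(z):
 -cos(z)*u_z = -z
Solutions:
 u(z) = C1 + Integral(z/cos(z), z)


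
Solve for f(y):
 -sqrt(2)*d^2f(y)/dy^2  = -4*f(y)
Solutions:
 f(y) = C1*exp(-2^(3/4)*y) + C2*exp(2^(3/4)*y)


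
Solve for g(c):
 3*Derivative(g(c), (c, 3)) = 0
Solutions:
 g(c) = C1 + C2*c + C3*c^2


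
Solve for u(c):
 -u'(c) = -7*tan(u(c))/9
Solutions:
 u(c) = pi - asin(C1*exp(7*c/9))
 u(c) = asin(C1*exp(7*c/9))


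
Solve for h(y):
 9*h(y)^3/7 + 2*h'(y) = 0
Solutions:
 h(y) = -sqrt(7)*sqrt(-1/(C1 - 9*y))
 h(y) = sqrt(7)*sqrt(-1/(C1 - 9*y))


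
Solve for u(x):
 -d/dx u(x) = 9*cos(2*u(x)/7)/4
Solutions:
 9*x/4 - 7*log(sin(2*u(x)/7) - 1)/4 + 7*log(sin(2*u(x)/7) + 1)/4 = C1


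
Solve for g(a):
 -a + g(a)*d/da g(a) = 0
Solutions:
 g(a) = -sqrt(C1 + a^2)
 g(a) = sqrt(C1 + a^2)


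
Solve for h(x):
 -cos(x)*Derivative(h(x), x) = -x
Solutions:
 h(x) = C1 + Integral(x/cos(x), x)


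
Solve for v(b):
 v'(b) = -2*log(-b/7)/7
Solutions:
 v(b) = C1 - 2*b*log(-b)/7 + 2*b*(1 + log(7))/7


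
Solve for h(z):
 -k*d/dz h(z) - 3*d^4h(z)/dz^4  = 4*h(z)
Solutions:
 h(z) = C1*exp(2^(2/3)*sqrt(3)*z*(-sqrt(2^(1/3)*(3*k^2 + sqrt(9*k^4 - 16384))^(1/3) + 32/(3*k^2 + sqrt(9*k^4 - 16384))^(1/3)) + sqrt(4*sqrt(3)*k/sqrt(2^(1/3)*(3*k^2 + sqrt(9*k^4 - 16384))^(1/3) + 32/(3*k^2 + sqrt(9*k^4 - 16384))^(1/3)) - 2^(1/3)*(3*k^2 + sqrt(9*k^4 - 16384))^(1/3) - 32/(3*k^2 + sqrt(9*k^4 - 16384))^(1/3)))/12) + C2*exp(2^(2/3)*sqrt(3)*z*(sqrt(2^(1/3)*(3*k^2 + sqrt(9*k^4 - 16384))^(1/3) + 32/(3*k^2 + sqrt(9*k^4 - 16384))^(1/3)) - sqrt(-4*sqrt(3)*k/sqrt(2^(1/3)*(3*k^2 + sqrt(9*k^4 - 16384))^(1/3) + 32/(3*k^2 + sqrt(9*k^4 - 16384))^(1/3)) - 2^(1/3)*(3*k^2 + sqrt(9*k^4 - 16384))^(1/3) - 32/(3*k^2 + sqrt(9*k^4 - 16384))^(1/3)))/12) + C3*exp(2^(2/3)*sqrt(3)*z*(sqrt(2^(1/3)*(3*k^2 + sqrt(9*k^4 - 16384))^(1/3) + 32/(3*k^2 + sqrt(9*k^4 - 16384))^(1/3)) + sqrt(-4*sqrt(3)*k/sqrt(2^(1/3)*(3*k^2 + sqrt(9*k^4 - 16384))^(1/3) + 32/(3*k^2 + sqrt(9*k^4 - 16384))^(1/3)) - 2^(1/3)*(3*k^2 + sqrt(9*k^4 - 16384))^(1/3) - 32/(3*k^2 + sqrt(9*k^4 - 16384))^(1/3)))/12) + C4*exp(-2^(2/3)*sqrt(3)*z*(sqrt(2^(1/3)*(3*k^2 + sqrt(9*k^4 - 16384))^(1/3) + 32/(3*k^2 + sqrt(9*k^4 - 16384))^(1/3)) + sqrt(4*sqrt(3)*k/sqrt(2^(1/3)*(3*k^2 + sqrt(9*k^4 - 16384))^(1/3) + 32/(3*k^2 + sqrt(9*k^4 - 16384))^(1/3)) - 2^(1/3)*(3*k^2 + sqrt(9*k^4 - 16384))^(1/3) - 32/(3*k^2 + sqrt(9*k^4 - 16384))^(1/3)))/12)


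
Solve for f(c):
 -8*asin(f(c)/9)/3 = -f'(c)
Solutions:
 Integral(1/asin(_y/9), (_y, f(c))) = C1 + 8*c/3


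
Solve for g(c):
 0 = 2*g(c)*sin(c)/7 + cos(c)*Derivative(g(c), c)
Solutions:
 g(c) = C1*cos(c)^(2/7)


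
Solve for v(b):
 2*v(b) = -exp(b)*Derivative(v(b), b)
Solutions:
 v(b) = C1*exp(2*exp(-b))


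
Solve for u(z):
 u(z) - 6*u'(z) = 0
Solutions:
 u(z) = C1*exp(z/6)


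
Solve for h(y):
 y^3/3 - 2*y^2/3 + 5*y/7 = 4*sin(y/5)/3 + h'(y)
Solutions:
 h(y) = C1 + y^4/12 - 2*y^3/9 + 5*y^2/14 + 20*cos(y/5)/3


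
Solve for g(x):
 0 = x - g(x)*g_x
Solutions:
 g(x) = -sqrt(C1 + x^2)
 g(x) = sqrt(C1 + x^2)


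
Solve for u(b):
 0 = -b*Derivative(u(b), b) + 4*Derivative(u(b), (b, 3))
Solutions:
 u(b) = C1 + Integral(C2*airyai(2^(1/3)*b/2) + C3*airybi(2^(1/3)*b/2), b)


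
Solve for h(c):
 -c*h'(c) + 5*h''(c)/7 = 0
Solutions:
 h(c) = C1 + C2*erfi(sqrt(70)*c/10)


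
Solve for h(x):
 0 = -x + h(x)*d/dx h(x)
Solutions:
 h(x) = -sqrt(C1 + x^2)
 h(x) = sqrt(C1 + x^2)


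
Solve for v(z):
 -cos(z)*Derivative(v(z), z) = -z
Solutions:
 v(z) = C1 + Integral(z/cos(z), z)


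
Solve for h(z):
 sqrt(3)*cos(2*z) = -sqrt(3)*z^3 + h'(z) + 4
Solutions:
 h(z) = C1 + sqrt(3)*z^4/4 - 4*z + sqrt(3)*sin(2*z)/2


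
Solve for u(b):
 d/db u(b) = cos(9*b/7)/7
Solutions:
 u(b) = C1 + sin(9*b/7)/9


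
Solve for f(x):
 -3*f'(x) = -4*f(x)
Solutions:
 f(x) = C1*exp(4*x/3)


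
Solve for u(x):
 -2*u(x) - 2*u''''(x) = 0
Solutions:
 u(x) = (C1*sin(sqrt(2)*x/2) + C2*cos(sqrt(2)*x/2))*exp(-sqrt(2)*x/2) + (C3*sin(sqrt(2)*x/2) + C4*cos(sqrt(2)*x/2))*exp(sqrt(2)*x/2)


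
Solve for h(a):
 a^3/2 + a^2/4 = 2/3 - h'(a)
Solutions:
 h(a) = C1 - a^4/8 - a^3/12 + 2*a/3


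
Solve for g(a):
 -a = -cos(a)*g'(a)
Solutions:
 g(a) = C1 + Integral(a/cos(a), a)


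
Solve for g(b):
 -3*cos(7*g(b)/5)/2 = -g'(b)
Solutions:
 -3*b/2 - 5*log(sin(7*g(b)/5) - 1)/14 + 5*log(sin(7*g(b)/5) + 1)/14 = C1


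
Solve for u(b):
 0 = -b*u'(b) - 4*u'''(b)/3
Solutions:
 u(b) = C1 + Integral(C2*airyai(-6^(1/3)*b/2) + C3*airybi(-6^(1/3)*b/2), b)


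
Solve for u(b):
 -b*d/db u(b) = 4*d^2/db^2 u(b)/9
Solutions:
 u(b) = C1 + C2*erf(3*sqrt(2)*b/4)


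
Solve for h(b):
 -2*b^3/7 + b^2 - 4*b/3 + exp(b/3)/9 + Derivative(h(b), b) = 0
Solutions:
 h(b) = C1 + b^4/14 - b^3/3 + 2*b^2/3 - exp(b/3)/3


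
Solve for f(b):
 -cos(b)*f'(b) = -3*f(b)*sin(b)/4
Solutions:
 f(b) = C1/cos(b)^(3/4)


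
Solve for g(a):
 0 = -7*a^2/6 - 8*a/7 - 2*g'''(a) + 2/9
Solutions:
 g(a) = C1 + C2*a + C3*a^2 - 7*a^5/720 - a^4/42 + a^3/54


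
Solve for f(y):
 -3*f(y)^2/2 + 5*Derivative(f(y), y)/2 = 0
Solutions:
 f(y) = -5/(C1 + 3*y)


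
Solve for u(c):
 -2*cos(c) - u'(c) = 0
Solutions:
 u(c) = C1 - 2*sin(c)


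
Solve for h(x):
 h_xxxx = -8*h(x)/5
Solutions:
 h(x) = (C1*sin(2^(1/4)*5^(3/4)*x/5) + C2*cos(2^(1/4)*5^(3/4)*x/5))*exp(-2^(1/4)*5^(3/4)*x/5) + (C3*sin(2^(1/4)*5^(3/4)*x/5) + C4*cos(2^(1/4)*5^(3/4)*x/5))*exp(2^(1/4)*5^(3/4)*x/5)


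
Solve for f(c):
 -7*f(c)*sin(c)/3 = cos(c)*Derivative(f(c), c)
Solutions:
 f(c) = C1*cos(c)^(7/3)


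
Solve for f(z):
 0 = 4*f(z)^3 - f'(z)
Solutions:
 f(z) = -sqrt(2)*sqrt(-1/(C1 + 4*z))/2
 f(z) = sqrt(2)*sqrt(-1/(C1 + 4*z))/2


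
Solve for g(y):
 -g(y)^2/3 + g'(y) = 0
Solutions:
 g(y) = -3/(C1 + y)


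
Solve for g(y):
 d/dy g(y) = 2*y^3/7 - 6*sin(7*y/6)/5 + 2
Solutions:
 g(y) = C1 + y^4/14 + 2*y + 36*cos(7*y/6)/35


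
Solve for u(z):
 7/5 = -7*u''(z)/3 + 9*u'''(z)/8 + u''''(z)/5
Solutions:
 u(z) = C1 + C2*z + C3*exp(z*(-135 + sqrt(45105))/48) + C4*exp(-z*(135 + sqrt(45105))/48) - 3*z^2/10


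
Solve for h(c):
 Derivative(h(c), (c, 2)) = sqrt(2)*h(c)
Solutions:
 h(c) = C1*exp(-2^(1/4)*c) + C2*exp(2^(1/4)*c)


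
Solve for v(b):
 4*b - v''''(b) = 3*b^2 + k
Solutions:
 v(b) = C1 + C2*b + C3*b^2 + C4*b^3 - b^6/120 + b^5/30 - b^4*k/24


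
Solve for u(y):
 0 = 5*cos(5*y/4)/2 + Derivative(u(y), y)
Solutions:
 u(y) = C1 - 2*sin(5*y/4)


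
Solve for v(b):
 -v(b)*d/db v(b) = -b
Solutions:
 v(b) = -sqrt(C1 + b^2)
 v(b) = sqrt(C1 + b^2)


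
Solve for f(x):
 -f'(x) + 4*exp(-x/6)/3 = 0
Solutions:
 f(x) = C1 - 8*exp(-x/6)


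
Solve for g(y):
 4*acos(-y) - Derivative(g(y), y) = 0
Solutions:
 g(y) = C1 + 4*y*acos(-y) + 4*sqrt(1 - y^2)


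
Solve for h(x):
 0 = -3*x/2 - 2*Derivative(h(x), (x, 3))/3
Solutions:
 h(x) = C1 + C2*x + C3*x^2 - 3*x^4/32


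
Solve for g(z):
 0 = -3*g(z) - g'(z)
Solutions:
 g(z) = C1*exp(-3*z)


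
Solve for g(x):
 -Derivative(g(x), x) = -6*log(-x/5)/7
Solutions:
 g(x) = C1 + 6*x*log(-x)/7 + 6*x*(-log(5) - 1)/7


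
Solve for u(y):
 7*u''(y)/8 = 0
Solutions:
 u(y) = C1 + C2*y


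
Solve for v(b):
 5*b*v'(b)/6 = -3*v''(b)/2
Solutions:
 v(b) = C1 + C2*erf(sqrt(10)*b/6)


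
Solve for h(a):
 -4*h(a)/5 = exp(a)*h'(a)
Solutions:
 h(a) = C1*exp(4*exp(-a)/5)


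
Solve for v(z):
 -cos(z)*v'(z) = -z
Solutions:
 v(z) = C1 + Integral(z/cos(z), z)


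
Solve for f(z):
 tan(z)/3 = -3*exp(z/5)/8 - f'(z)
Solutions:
 f(z) = C1 - 15*exp(z/5)/8 + log(cos(z))/3


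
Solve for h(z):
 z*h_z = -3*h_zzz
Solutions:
 h(z) = C1 + Integral(C2*airyai(-3^(2/3)*z/3) + C3*airybi(-3^(2/3)*z/3), z)


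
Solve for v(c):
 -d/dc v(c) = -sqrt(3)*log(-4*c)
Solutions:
 v(c) = C1 + sqrt(3)*c*log(-c) + sqrt(3)*c*(-1 + 2*log(2))


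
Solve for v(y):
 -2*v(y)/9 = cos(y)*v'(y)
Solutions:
 v(y) = C1*(sin(y) - 1)^(1/9)/(sin(y) + 1)^(1/9)


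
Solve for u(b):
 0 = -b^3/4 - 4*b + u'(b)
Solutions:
 u(b) = C1 + b^4/16 + 2*b^2


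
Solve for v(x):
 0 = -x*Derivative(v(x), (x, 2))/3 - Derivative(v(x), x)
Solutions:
 v(x) = C1 + C2/x^2


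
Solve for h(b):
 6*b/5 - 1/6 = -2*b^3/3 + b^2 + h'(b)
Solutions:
 h(b) = C1 + b^4/6 - b^3/3 + 3*b^2/5 - b/6


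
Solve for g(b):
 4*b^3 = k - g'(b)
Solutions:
 g(b) = C1 - b^4 + b*k


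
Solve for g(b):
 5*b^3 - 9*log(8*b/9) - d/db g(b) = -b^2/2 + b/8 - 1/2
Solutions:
 g(b) = C1 + 5*b^4/4 + b^3/6 - b^2/16 - 9*b*log(b) - 27*b*log(2) + 19*b/2 + 18*b*log(3)


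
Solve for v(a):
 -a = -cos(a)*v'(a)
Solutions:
 v(a) = C1 + Integral(a/cos(a), a)


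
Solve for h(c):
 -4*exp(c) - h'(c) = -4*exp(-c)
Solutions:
 h(c) = C1 - 8*cosh(c)


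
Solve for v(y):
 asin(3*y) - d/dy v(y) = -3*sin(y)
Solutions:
 v(y) = C1 + y*asin(3*y) + sqrt(1 - 9*y^2)/3 - 3*cos(y)


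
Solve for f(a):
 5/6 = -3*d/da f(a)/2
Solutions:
 f(a) = C1 - 5*a/9


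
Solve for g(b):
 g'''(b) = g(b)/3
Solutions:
 g(b) = C3*exp(3^(2/3)*b/3) + (C1*sin(3^(1/6)*b/2) + C2*cos(3^(1/6)*b/2))*exp(-3^(2/3)*b/6)


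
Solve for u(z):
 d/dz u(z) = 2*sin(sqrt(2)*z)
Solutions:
 u(z) = C1 - sqrt(2)*cos(sqrt(2)*z)


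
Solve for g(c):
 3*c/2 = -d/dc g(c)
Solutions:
 g(c) = C1 - 3*c^2/4


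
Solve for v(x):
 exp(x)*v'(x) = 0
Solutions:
 v(x) = C1


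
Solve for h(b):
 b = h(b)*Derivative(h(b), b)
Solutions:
 h(b) = -sqrt(C1 + b^2)
 h(b) = sqrt(C1 + b^2)


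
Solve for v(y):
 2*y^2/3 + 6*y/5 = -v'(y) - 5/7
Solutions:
 v(y) = C1 - 2*y^3/9 - 3*y^2/5 - 5*y/7


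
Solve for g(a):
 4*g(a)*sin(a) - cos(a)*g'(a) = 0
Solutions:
 g(a) = C1/cos(a)^4


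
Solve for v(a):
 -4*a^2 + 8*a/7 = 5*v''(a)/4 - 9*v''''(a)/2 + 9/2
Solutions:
 v(a) = C1 + C2*a + C3*exp(-sqrt(10)*a/6) + C4*exp(sqrt(10)*a/6) - 4*a^4/15 + 16*a^3/105 - 333*a^2/25


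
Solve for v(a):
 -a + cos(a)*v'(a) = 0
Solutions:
 v(a) = C1 + Integral(a/cos(a), a)


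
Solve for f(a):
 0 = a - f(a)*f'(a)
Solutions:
 f(a) = -sqrt(C1 + a^2)
 f(a) = sqrt(C1 + a^2)


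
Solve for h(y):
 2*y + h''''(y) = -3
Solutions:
 h(y) = C1 + C2*y + C3*y^2 + C4*y^3 - y^5/60 - y^4/8


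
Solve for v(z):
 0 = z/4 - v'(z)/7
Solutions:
 v(z) = C1 + 7*z^2/8


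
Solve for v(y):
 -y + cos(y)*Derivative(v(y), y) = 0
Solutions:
 v(y) = C1 + Integral(y/cos(y), y)


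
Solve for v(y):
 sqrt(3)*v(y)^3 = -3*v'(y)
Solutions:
 v(y) = -sqrt(6)*sqrt(-1/(C1 - sqrt(3)*y))/2
 v(y) = sqrt(6)*sqrt(-1/(C1 - sqrt(3)*y))/2


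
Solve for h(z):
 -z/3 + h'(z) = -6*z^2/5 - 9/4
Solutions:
 h(z) = C1 - 2*z^3/5 + z^2/6 - 9*z/4


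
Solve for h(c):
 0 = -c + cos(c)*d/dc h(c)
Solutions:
 h(c) = C1 + Integral(c/cos(c), c)


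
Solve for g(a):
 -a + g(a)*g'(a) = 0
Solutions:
 g(a) = -sqrt(C1 + a^2)
 g(a) = sqrt(C1 + a^2)


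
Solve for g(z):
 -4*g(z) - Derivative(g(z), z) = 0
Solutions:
 g(z) = C1*exp(-4*z)


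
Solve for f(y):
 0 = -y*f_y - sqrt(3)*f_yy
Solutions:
 f(y) = C1 + C2*erf(sqrt(2)*3^(3/4)*y/6)


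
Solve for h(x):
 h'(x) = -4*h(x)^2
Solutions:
 h(x) = 1/(C1 + 4*x)


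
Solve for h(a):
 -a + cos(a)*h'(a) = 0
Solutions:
 h(a) = C1 + Integral(a/cos(a), a)


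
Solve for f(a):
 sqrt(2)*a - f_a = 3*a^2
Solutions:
 f(a) = C1 - a^3 + sqrt(2)*a^2/2


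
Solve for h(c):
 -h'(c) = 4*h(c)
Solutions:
 h(c) = C1*exp(-4*c)


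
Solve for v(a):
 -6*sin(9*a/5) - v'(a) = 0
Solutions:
 v(a) = C1 + 10*cos(9*a/5)/3


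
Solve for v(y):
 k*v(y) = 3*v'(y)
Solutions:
 v(y) = C1*exp(k*y/3)


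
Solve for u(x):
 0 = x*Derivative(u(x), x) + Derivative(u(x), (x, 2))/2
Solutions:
 u(x) = C1 + C2*erf(x)


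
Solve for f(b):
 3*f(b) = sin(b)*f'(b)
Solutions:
 f(b) = C1*(cos(b) - 1)^(3/2)/(cos(b) + 1)^(3/2)


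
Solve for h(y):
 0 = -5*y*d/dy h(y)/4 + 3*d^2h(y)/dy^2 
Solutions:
 h(y) = C1 + C2*erfi(sqrt(30)*y/12)


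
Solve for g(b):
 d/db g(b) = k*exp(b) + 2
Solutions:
 g(b) = C1 + 2*b + k*exp(b)


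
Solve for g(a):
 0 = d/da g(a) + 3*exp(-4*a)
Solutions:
 g(a) = C1 + 3*exp(-4*a)/4


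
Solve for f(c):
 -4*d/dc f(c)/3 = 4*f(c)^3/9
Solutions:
 f(c) = -sqrt(6)*sqrt(-1/(C1 - c))/2
 f(c) = sqrt(6)*sqrt(-1/(C1 - c))/2


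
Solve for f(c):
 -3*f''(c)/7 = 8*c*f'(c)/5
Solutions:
 f(c) = C1 + C2*erf(2*sqrt(105)*c/15)


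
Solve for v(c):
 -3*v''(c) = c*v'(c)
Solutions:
 v(c) = C1 + C2*erf(sqrt(6)*c/6)


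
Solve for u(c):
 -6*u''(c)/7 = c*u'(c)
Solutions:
 u(c) = C1 + C2*erf(sqrt(21)*c/6)


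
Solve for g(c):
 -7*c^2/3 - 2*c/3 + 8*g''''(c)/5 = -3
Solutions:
 g(c) = C1 + C2*c + C3*c^2 + C4*c^3 + 7*c^6/1728 + c^5/288 - 5*c^4/64


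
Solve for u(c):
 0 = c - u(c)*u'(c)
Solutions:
 u(c) = -sqrt(C1 + c^2)
 u(c) = sqrt(C1 + c^2)


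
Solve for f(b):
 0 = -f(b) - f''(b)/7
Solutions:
 f(b) = C1*sin(sqrt(7)*b) + C2*cos(sqrt(7)*b)


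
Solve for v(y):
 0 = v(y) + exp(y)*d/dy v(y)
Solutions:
 v(y) = C1*exp(exp(-y))


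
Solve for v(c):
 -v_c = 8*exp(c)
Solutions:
 v(c) = C1 - 8*exp(c)


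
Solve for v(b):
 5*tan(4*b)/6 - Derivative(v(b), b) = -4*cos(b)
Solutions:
 v(b) = C1 - 5*log(cos(4*b))/24 + 4*sin(b)


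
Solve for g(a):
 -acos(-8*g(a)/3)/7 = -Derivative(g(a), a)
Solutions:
 Integral(1/acos(-8*_y/3), (_y, g(a))) = C1 + a/7


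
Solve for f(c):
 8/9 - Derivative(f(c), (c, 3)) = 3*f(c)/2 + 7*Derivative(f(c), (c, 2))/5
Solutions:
 f(c) = C1*exp(c*(-28 + 98*2^(2/3)/(45*sqrt(64345) + 11497)^(1/3) + 2^(1/3)*(45*sqrt(64345) + 11497)^(1/3))/60)*sin(2^(1/3)*sqrt(3)*c*(-(45*sqrt(64345) + 11497)^(1/3) + 98*2^(1/3)/(45*sqrt(64345) + 11497)^(1/3))/60) + C2*exp(c*(-28 + 98*2^(2/3)/(45*sqrt(64345) + 11497)^(1/3) + 2^(1/3)*(45*sqrt(64345) + 11497)^(1/3))/60)*cos(2^(1/3)*sqrt(3)*c*(-(45*sqrt(64345) + 11497)^(1/3) + 98*2^(1/3)/(45*sqrt(64345) + 11497)^(1/3))/60) + C3*exp(-c*(98*2^(2/3)/(45*sqrt(64345) + 11497)^(1/3) + 14 + 2^(1/3)*(45*sqrt(64345) + 11497)^(1/3))/30) + 16/27
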